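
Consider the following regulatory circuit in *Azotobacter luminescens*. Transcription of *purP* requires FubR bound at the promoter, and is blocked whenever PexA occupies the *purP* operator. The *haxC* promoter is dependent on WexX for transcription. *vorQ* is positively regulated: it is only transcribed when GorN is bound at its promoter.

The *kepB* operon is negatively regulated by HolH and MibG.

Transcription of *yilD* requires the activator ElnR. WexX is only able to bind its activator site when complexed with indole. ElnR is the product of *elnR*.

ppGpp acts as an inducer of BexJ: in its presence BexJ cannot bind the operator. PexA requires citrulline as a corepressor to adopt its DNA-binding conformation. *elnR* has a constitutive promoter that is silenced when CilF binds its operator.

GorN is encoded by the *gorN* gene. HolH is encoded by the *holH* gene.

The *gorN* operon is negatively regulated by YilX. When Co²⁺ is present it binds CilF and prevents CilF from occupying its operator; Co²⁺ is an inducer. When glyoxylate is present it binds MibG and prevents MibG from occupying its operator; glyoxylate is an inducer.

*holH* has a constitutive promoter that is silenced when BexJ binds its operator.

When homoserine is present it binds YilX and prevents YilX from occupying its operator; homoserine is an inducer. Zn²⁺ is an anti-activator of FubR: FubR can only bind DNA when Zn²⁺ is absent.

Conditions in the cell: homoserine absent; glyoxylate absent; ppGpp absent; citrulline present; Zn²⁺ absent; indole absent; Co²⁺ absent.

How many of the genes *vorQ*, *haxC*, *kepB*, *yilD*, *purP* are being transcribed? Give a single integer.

0

Homoserine is absent, so YilX is active.
With repressor YilX bound, *gorN* is not transcribed.
So GorN is not produced.
Required activator GorN is absent, so *vorQ* is not transcribed.
→ *vorQ* is OFF.
Indole is absent, so WexX is inactive.
Required activator WexX is absent, so *haxC* is not transcribed.
→ *haxC* is OFF.
ppGpp is absent, so BexJ is active.
With repressor BexJ bound, *holH* is not transcribed.
So HolH is not produced.
Glyoxylate is absent, so MibG is active.
With repressor MibG bound, *kepB* is not transcribed.
→ *kepB* is OFF.
Co²⁺ is absent, so CilF is active.
With repressor CilF bound, *elnR* is not transcribed.
So ElnR is not produced.
Required activator ElnR is absent, so *yilD* is not transcribed.
→ *yilD* is OFF.
Citrulline is present, so PexA is active.
Zn²⁺ is absent, so FubR is active.
With repressor PexA bound, *purP* is not transcribed.
→ *purP* is OFF.
0 of the 5 genes are transcribed.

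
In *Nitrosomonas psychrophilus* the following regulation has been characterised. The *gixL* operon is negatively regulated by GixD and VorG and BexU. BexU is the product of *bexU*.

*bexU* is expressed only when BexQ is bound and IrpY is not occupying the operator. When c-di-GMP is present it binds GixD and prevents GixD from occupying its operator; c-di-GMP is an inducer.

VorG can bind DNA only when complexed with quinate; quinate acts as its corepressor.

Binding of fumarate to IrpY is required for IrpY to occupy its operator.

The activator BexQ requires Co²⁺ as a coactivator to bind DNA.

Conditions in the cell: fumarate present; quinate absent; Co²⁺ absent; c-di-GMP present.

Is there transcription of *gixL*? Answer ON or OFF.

ON

c-di-GMP is present, so GixD is inactive.
Quinate is absent, so VorG is inactive.
Fumarate is present, so IrpY is active.
Co²⁺ is absent, so BexQ is inactive.
With repressor IrpY bound, *bexU* is not transcribed.
So BexU is not produced.
With no repressor bound, *gixL* is transcribed.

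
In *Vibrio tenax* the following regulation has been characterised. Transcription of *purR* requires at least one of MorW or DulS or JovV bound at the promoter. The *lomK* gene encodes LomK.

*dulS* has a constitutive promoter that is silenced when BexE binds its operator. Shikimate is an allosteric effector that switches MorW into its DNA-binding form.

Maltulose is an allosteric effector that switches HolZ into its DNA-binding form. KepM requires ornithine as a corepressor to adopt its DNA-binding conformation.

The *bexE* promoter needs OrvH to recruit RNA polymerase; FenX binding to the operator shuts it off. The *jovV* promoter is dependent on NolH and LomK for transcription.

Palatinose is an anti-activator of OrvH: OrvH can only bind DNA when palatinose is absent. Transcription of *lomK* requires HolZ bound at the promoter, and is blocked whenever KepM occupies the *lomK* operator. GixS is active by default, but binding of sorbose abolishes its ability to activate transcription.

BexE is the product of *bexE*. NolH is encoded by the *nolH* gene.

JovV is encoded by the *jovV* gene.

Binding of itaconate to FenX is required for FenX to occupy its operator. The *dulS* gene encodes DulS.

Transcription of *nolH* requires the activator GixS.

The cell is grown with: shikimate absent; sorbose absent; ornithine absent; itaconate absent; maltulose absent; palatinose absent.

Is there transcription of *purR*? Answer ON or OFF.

OFF

Shikimate is absent, so MorW is inactive.
Itaconate is absent, so FenX is inactive.
Palatinose is absent, so OrvH is active.
No repressor is bound and OrvH is active, so *bexE* is transcribed.
So BexE is produced and active.
With repressor BexE bound, *dulS* is not transcribed.
So DulS is not produced.
Sorbose is absent, so GixS is active.
No repressor is bound and GixS is active, so *nolH* is transcribed.
So NolH is produced and active.
Ornithine is absent, so KepM is inactive.
Maltulose is absent, so HolZ is inactive.
Required activator HolZ is absent, so *lomK* is not transcribed.
So LomK is not produced.
Required activator LomK is absent, so *jovV* is not transcribed.
So JovV is not produced.
No activator is available at the *purR* promoter, so *purR* is not transcribed.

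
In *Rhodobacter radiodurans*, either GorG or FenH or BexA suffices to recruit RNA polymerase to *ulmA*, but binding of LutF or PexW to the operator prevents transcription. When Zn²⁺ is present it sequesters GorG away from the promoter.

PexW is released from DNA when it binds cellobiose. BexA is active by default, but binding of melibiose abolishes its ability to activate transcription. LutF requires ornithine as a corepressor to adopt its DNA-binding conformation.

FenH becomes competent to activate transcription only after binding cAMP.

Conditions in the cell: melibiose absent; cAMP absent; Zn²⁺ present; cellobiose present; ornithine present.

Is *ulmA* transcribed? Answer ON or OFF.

Ornithine is present, so LutF is active.
Zn²⁺ is present, so GorG is inactive.
cAMP is absent, so FenH is inactive.
Cellobiose is present, so PexW is inactive.
Melibiose is absent, so BexA is active.
With repressor LutF bound, *ulmA* is not transcribed.

OFF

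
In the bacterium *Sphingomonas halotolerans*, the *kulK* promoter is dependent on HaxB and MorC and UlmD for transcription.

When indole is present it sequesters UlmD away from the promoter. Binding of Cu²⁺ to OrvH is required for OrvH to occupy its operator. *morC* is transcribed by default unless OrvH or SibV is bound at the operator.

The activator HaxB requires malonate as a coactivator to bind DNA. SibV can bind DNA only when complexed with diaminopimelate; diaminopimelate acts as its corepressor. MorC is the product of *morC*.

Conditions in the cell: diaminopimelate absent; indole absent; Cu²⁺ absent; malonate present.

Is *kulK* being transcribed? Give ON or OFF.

ON

Malonate is present, so HaxB is active.
Cu²⁺ is absent, so OrvH is inactive.
Diaminopimelate is absent, so SibV is inactive.
With no repressor bound, *morC* is transcribed.
So MorC is produced and active.
Indole is absent, so UlmD is active.
No repressor is bound and HaxB and MorC and UlmD are active, so *kulK* is transcribed.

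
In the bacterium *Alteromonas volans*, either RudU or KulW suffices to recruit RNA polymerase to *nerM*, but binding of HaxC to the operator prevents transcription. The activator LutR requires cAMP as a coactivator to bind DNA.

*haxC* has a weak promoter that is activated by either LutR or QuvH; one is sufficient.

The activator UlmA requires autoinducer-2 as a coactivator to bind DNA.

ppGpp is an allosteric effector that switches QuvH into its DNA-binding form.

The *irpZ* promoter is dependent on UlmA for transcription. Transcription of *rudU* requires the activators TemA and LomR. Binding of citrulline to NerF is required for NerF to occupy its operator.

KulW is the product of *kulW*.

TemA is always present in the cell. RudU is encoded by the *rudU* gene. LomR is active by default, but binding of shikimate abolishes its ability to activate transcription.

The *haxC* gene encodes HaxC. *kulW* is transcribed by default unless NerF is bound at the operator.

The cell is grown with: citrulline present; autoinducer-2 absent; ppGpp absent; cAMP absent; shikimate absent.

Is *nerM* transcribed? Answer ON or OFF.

TemA is produced constitutively and is active.
Shikimate is absent, so LomR is active.
No repressor is bound and TemA and LomR are active, so *rudU* is transcribed.
So RudU is produced and active.
cAMP is absent, so LutR is inactive.
ppGpp is absent, so QuvH is inactive.
No activator is available at the *haxC* promoter, so *haxC* is not transcribed.
So HaxC is not produced.
Citrulline is present, so NerF is active.
With repressor NerF bound, *kulW* is not transcribed.
So KulW is not produced.
Activator RudU is present, so *nerM* is transcribed.

ON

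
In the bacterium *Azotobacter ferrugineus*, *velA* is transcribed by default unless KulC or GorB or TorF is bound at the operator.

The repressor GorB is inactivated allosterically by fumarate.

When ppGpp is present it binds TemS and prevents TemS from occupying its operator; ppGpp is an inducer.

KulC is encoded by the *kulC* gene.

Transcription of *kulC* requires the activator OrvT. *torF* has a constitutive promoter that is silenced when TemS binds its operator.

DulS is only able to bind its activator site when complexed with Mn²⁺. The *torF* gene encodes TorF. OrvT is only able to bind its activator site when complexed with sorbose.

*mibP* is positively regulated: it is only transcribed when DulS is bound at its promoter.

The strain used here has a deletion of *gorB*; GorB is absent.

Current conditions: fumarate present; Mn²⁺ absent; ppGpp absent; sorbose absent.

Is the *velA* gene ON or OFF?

ON

Sorbose is absent, so OrvT is inactive.
Required activator OrvT is absent, so *kulC* is not transcribed.
So KulC is not produced.
GorB is non-functional in this strain, so it has no effect.
ppGpp is absent, so TemS is active.
With repressor TemS bound, *torF* is not transcribed.
So TorF is not produced.
With no repressor bound, *velA* is transcribed.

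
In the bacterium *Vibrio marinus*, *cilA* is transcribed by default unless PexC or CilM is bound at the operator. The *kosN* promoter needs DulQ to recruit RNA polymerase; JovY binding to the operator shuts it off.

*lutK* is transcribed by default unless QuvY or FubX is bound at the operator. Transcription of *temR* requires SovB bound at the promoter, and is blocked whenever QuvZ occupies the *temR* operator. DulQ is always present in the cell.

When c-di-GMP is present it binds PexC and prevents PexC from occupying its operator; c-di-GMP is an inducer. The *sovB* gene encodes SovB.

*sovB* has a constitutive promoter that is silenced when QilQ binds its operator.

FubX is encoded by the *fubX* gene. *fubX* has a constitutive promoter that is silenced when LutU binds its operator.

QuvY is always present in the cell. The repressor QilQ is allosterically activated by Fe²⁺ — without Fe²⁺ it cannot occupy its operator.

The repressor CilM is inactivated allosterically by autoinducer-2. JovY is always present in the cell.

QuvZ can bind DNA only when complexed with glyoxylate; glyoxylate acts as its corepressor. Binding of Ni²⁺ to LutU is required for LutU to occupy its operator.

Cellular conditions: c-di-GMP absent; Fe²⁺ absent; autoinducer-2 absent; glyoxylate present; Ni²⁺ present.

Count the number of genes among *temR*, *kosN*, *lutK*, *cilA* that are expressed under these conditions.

0

Fe²⁺ is absent, so QilQ is inactive.
With no repressor bound, *sovB* is transcribed.
So SovB is produced and active.
Glyoxylate is present, so QuvZ is active.
With repressor QuvZ bound, *temR* is not transcribed.
→ *temR* is OFF.
JovY is produced constitutively and is active.
DulQ is produced constitutively and is active.
With repressor JovY bound, *kosN* is not transcribed.
→ *kosN* is OFF.
QuvY is produced constitutively and is active.
Ni²⁺ is present, so LutU is active.
With repressor LutU bound, *fubX* is not transcribed.
So FubX is not produced.
With repressor QuvY bound, *lutK* is not transcribed.
→ *lutK* is OFF.
c-di-GMP is absent, so PexC is active.
Autoinducer-2 is absent, so CilM is active.
With repressor PexC bound, *cilA* is not transcribed.
→ *cilA* is OFF.
0 of the 4 genes are transcribed.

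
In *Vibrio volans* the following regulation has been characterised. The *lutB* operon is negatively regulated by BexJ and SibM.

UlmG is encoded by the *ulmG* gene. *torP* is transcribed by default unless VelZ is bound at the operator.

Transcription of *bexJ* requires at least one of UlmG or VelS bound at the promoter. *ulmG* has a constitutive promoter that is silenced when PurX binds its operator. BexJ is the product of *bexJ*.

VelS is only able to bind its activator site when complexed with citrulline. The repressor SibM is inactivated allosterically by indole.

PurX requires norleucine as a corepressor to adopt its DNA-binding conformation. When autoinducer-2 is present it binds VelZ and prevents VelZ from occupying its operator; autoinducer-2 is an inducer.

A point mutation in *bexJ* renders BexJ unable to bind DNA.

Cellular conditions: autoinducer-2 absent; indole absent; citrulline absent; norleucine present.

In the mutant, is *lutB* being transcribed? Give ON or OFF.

OFF

BexJ is non-functional in this strain, so it has no effect.
Indole is absent, so SibM is active.
With repressor SibM bound, *lutB* is not transcribed.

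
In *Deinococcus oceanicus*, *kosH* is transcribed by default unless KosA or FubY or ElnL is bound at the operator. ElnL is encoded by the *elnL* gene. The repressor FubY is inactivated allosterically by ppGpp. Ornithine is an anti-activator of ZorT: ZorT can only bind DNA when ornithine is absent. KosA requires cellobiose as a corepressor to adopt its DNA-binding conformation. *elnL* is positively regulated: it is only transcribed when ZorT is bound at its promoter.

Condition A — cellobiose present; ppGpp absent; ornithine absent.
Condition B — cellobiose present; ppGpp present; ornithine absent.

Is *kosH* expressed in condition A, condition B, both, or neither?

Condition A:
Cellobiose is present, so KosA is active.
ppGpp is absent, so FubY is active.
Ornithine is absent, so ZorT is active.
No repressor is bound and ZorT is active, so *elnL* is transcribed.
So ElnL is produced and active.
With repressor KosA bound, *kosH* is not transcribed.
→ *kosH* is OFF in A.
Condition B:
Cellobiose is present, so KosA is active.
ppGpp is present, so FubY is inactive.
Ornithine is absent, so ZorT is active.
No repressor is bound and ZorT is active, so *elnL* is transcribed.
So ElnL is produced and active.
With repressor KosA bound, *kosH* is not transcribed.
→ *kosH* is OFF in B.

neither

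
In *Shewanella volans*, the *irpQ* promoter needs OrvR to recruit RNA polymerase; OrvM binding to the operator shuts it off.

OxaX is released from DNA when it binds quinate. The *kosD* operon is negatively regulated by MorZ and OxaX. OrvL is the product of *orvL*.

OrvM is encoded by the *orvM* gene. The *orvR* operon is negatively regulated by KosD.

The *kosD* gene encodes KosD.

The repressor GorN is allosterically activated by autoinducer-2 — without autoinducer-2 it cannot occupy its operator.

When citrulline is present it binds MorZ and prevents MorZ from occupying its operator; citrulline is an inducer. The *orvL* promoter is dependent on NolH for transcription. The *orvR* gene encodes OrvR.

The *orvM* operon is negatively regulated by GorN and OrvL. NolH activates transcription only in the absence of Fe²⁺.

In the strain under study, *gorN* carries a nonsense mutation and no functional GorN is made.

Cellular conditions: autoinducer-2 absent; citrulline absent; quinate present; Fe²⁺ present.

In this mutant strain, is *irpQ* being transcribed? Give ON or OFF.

GorN is non-functional in this strain, so it has no effect.
Fe²⁺ is present, so NolH is inactive.
Required activator NolH is absent, so *orvL* is not transcribed.
So OrvL is not produced.
With no repressor bound, *orvM* is transcribed.
So OrvM is produced and active.
Citrulline is absent, so MorZ is active.
Quinate is present, so OxaX is inactive.
With repressor MorZ bound, *kosD* is not transcribed.
So KosD is not produced.
With no repressor bound, *orvR* is transcribed.
So OrvR is produced and active.
With repressor OrvM bound, *irpQ* is not transcribed.

OFF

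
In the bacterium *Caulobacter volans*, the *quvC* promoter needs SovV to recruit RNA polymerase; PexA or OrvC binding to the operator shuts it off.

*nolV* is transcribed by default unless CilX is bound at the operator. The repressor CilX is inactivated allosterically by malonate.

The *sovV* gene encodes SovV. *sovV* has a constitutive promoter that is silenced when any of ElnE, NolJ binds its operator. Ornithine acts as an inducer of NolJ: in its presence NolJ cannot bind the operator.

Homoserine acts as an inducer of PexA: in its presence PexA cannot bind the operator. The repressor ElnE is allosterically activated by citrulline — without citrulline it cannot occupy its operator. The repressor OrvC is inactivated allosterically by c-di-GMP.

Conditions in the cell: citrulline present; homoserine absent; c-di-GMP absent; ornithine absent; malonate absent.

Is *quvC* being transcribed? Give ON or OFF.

OFF

Homoserine is absent, so PexA is active.
Citrulline is present, so ElnE is active.
Ornithine is absent, so NolJ is active.
With repressor ElnE bound, *sovV* is not transcribed.
So SovV is not produced.
c-di-GMP is absent, so OrvC is active.
With repressor PexA bound, *quvC* is not transcribed.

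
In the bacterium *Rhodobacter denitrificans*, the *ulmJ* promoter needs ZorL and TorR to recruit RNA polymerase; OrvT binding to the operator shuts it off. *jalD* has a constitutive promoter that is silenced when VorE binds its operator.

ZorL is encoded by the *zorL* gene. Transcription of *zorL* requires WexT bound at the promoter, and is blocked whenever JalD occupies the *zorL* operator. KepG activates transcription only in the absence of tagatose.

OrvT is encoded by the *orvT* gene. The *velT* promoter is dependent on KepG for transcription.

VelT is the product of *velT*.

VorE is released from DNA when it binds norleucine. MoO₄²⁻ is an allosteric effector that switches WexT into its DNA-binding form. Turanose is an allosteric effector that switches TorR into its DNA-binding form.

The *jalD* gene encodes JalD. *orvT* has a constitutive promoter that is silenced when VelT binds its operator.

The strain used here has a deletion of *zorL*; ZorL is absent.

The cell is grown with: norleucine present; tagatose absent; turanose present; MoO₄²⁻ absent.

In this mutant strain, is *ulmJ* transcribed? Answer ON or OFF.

ZorL is non-functional in this strain, so it has no effect.
Tagatose is absent, so KepG is active.
No repressor is bound and KepG is active, so *velT* is transcribed.
So VelT is produced and active.
With repressor VelT bound, *orvT* is not transcribed.
So OrvT is not produced.
Turanose is present, so TorR is active.
Required activator ZorL is absent, so *ulmJ* is not transcribed.

OFF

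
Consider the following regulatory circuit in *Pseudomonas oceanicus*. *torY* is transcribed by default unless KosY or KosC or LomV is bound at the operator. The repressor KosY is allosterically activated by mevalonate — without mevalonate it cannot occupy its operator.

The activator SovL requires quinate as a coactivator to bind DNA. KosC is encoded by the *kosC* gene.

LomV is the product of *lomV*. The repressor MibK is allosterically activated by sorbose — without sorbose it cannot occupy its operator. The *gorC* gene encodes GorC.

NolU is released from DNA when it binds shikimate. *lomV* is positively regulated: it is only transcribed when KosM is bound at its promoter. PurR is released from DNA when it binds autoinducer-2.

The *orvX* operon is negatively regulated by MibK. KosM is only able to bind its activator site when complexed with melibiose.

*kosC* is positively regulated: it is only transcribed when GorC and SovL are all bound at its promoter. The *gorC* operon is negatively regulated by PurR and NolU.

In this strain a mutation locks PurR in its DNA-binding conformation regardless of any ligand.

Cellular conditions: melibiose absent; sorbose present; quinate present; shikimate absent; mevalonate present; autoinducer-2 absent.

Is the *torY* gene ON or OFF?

Mevalonate is present, so KosY is active.
PurR is constitutively active in this strain.
Shikimate is absent, so NolU is active.
With repressor PurR bound, *gorC* is not transcribed.
So GorC is not produced.
Quinate is present, so SovL is active.
Required activator GorC is absent, so *kosC* is not transcribed.
So KosC is not produced.
Melibiose is absent, so KosM is inactive.
Required activator KosM is absent, so *lomV* is not transcribed.
So LomV is not produced.
With repressor KosY bound, *torY* is not transcribed.

OFF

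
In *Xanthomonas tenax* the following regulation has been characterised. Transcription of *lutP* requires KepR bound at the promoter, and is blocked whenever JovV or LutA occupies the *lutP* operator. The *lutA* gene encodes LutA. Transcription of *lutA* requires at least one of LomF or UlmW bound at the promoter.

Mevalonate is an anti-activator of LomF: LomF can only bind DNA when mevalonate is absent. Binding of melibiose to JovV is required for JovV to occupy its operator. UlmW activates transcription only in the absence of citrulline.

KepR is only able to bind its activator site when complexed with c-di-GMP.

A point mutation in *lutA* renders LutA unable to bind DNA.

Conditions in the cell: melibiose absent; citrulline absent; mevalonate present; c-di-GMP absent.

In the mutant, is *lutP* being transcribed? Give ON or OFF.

OFF

c-di-GMP is absent, so KepR is inactive.
Melibiose is absent, so JovV is inactive.
LutA is non-functional in this strain, so it has no effect.
Required activator KepR is absent, so *lutP* is not transcribed.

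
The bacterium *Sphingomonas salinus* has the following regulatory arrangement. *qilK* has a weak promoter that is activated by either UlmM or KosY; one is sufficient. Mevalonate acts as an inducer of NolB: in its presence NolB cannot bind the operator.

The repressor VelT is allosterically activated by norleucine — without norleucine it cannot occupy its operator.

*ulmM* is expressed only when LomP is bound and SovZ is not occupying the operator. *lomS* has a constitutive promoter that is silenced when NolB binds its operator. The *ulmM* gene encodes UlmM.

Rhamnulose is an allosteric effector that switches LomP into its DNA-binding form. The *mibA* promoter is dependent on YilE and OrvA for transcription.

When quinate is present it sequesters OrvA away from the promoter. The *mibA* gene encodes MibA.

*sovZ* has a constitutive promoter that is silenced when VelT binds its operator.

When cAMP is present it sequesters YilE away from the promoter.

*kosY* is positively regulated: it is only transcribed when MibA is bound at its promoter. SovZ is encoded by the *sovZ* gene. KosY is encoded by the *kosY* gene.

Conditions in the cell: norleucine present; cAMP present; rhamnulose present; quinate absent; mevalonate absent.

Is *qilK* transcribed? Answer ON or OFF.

Rhamnulose is present, so LomP is active.
Norleucine is present, so VelT is active.
With repressor VelT bound, *sovZ* is not transcribed.
So SovZ is not produced.
No repressor is bound and LomP is active, so *ulmM* is transcribed.
So UlmM is produced and active.
cAMP is present, so YilE is inactive.
Quinate is absent, so OrvA is active.
Required activator YilE is absent, so *mibA* is not transcribed.
So MibA is not produced.
Required activator MibA is absent, so *kosY* is not transcribed.
So KosY is not produced.
Activator UlmM is present, so *qilK* is transcribed.

ON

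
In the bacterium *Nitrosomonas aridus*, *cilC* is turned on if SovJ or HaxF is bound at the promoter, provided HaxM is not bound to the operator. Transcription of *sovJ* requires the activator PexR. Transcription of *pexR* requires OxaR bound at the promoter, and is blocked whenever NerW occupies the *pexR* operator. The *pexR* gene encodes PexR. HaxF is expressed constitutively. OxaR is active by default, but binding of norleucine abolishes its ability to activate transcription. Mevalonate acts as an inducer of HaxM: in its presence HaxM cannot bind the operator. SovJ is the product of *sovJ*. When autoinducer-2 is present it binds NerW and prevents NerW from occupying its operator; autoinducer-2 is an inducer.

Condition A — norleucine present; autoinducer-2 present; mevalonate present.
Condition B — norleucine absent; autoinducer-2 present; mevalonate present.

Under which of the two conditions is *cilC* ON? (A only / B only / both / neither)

both

Condition A:
Norleucine is present, so OxaR is inactive.
Autoinducer-2 is present, so NerW is inactive.
Required activator OxaR is absent, so *pexR* is not transcribed.
So PexR is not produced.
Required activator PexR is absent, so *sovJ* is not transcribed.
So SovJ is not produced.
HaxF is produced constitutively and is active.
Mevalonate is present, so HaxM is inactive.
Activator HaxF is present, so *cilC* is transcribed.
→ *cilC* is ON in A.
Condition B:
Norleucine is absent, so OxaR is active.
Autoinducer-2 is present, so NerW is inactive.
No repressor is bound and OxaR is active, so *pexR* is transcribed.
So PexR is produced and active.
No repressor is bound and PexR is active, so *sovJ* is transcribed.
So SovJ is produced and active.
HaxF is produced constitutively and is active.
Mevalonate is present, so HaxM is inactive.
Activator SovJ is present, so *cilC* is transcribed.
→ *cilC* is ON in B.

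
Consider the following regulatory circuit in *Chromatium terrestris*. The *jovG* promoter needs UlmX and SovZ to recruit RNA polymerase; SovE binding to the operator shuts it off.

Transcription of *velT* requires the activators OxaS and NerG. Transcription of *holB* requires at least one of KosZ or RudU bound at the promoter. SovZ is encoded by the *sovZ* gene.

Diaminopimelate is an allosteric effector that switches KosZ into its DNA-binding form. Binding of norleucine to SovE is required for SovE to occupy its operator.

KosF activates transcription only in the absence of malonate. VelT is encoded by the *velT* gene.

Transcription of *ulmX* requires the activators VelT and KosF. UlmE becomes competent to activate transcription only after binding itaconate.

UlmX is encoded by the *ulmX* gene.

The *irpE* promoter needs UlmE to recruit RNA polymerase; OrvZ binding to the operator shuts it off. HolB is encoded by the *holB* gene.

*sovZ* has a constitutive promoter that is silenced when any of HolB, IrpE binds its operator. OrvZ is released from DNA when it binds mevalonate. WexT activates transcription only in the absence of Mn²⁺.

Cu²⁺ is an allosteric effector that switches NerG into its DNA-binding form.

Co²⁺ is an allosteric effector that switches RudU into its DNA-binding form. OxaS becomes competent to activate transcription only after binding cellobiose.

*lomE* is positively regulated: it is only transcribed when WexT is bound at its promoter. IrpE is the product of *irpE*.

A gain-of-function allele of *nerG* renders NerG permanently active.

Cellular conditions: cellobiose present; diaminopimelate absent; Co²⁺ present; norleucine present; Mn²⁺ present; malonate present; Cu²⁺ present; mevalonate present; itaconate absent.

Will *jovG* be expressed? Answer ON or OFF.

OFF

Cellobiose is present, so OxaS is active.
NerG is constitutively active in this strain.
No repressor is bound and OxaS and NerG are active, so *velT* is transcribed.
So VelT is produced and active.
Malonate is present, so KosF is inactive.
Required activator KosF is absent, so *ulmX* is not transcribed.
So UlmX is not produced.
Norleucine is present, so SovE is active.
Diaminopimelate is absent, so KosZ is inactive.
Co²⁺ is present, so RudU is active.
Activator RudU is present, so *holB* is transcribed.
So HolB is produced and active.
Itaconate is absent, so UlmE is inactive.
Mevalonate is present, so OrvZ is inactive.
Required activator UlmE is absent, so *irpE* is not transcribed.
So IrpE is not produced.
With repressor HolB bound, *sovZ* is not transcribed.
So SovZ is not produced.
With repressor SovE bound, *jovG* is not transcribed.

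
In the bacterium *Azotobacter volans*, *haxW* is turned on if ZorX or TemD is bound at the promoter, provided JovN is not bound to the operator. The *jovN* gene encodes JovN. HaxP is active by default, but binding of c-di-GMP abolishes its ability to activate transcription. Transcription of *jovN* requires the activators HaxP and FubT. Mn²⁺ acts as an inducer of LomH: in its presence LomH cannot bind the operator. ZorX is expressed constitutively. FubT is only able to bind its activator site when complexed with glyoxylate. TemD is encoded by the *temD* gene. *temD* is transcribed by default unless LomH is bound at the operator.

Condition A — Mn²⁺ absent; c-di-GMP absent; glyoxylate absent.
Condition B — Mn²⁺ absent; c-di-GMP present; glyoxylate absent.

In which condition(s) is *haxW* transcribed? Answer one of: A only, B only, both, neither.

Condition A:
ZorX is produced constitutively and is active.
Mn²⁺ is absent, so LomH is active.
With repressor LomH bound, *temD* is not transcribed.
So TemD is not produced.
c-di-GMP is absent, so HaxP is active.
Glyoxylate is absent, so FubT is inactive.
Required activator FubT is absent, so *jovN* is not transcribed.
So JovN is not produced.
Activator ZorX is present, so *haxW* is transcribed.
→ *haxW* is ON in A.
Condition B:
ZorX is produced constitutively and is active.
Mn²⁺ is absent, so LomH is active.
With repressor LomH bound, *temD* is not transcribed.
So TemD is not produced.
c-di-GMP is present, so HaxP is inactive.
Glyoxylate is absent, so FubT is inactive.
Required activator HaxP is absent, so *jovN* is not transcribed.
So JovN is not produced.
Activator ZorX is present, so *haxW* is transcribed.
→ *haxW* is ON in B.

both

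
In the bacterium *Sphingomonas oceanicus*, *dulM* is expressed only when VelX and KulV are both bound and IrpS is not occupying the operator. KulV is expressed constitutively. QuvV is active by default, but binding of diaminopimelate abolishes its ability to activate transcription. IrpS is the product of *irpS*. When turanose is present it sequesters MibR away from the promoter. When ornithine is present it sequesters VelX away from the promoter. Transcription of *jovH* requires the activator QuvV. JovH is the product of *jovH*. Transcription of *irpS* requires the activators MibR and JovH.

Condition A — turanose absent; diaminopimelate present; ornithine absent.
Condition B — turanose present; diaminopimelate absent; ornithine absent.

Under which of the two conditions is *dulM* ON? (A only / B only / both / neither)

both

Condition A:
Turanose is absent, so MibR is active.
Diaminopimelate is present, so QuvV is inactive.
Required activator QuvV is absent, so *jovH* is not transcribed.
So JovH is not produced.
Required activator JovH is absent, so *irpS* is not transcribed.
So IrpS is not produced.
Ornithine is absent, so VelX is active.
KulV is produced constitutively and is active.
No repressor is bound and VelX and KulV are active, so *dulM* is transcribed.
→ *dulM* is ON in A.
Condition B:
Turanose is present, so MibR is inactive.
Diaminopimelate is absent, so QuvV is active.
No repressor is bound and QuvV is active, so *jovH* is transcribed.
So JovH is produced and active.
Required activator MibR is absent, so *irpS* is not transcribed.
So IrpS is not produced.
Ornithine is absent, so VelX is active.
KulV is produced constitutively and is active.
No repressor is bound and VelX and KulV are active, so *dulM* is transcribed.
→ *dulM* is ON in B.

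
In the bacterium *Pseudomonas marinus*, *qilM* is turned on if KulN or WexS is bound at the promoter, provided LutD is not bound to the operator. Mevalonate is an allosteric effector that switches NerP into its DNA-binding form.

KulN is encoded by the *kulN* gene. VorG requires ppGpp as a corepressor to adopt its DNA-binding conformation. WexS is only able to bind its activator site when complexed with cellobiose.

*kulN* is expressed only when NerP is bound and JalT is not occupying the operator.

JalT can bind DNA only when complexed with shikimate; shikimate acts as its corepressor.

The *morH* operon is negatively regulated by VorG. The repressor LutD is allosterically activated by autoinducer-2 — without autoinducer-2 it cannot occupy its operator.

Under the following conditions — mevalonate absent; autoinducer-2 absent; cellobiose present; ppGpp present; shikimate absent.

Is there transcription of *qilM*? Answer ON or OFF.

ON

Mevalonate is absent, so NerP is inactive.
Shikimate is absent, so JalT is inactive.
Required activator NerP is absent, so *kulN* is not transcribed.
So KulN is not produced.
Autoinducer-2 is absent, so LutD is inactive.
Cellobiose is present, so WexS is active.
Activator WexS is present, so *qilM* is transcribed.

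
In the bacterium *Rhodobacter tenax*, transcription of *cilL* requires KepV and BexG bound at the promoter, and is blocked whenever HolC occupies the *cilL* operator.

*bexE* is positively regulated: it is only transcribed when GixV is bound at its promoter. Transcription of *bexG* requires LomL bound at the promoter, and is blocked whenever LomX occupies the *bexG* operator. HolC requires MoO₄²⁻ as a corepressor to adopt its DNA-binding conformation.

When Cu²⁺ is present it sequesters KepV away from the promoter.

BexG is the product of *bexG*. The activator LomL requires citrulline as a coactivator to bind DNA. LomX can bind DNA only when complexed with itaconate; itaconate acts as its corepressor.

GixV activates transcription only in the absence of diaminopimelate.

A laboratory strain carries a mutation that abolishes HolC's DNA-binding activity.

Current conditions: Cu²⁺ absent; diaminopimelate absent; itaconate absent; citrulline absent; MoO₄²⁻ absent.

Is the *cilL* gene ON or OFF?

Cu²⁺ is absent, so KepV is active.
HolC is non-functional in this strain, so it has no effect.
Itaconate is absent, so LomX is inactive.
Citrulline is absent, so LomL is inactive.
Required activator LomL is absent, so *bexG* is not transcribed.
So BexG is not produced.
Required activator BexG is absent, so *cilL* is not transcribed.

OFF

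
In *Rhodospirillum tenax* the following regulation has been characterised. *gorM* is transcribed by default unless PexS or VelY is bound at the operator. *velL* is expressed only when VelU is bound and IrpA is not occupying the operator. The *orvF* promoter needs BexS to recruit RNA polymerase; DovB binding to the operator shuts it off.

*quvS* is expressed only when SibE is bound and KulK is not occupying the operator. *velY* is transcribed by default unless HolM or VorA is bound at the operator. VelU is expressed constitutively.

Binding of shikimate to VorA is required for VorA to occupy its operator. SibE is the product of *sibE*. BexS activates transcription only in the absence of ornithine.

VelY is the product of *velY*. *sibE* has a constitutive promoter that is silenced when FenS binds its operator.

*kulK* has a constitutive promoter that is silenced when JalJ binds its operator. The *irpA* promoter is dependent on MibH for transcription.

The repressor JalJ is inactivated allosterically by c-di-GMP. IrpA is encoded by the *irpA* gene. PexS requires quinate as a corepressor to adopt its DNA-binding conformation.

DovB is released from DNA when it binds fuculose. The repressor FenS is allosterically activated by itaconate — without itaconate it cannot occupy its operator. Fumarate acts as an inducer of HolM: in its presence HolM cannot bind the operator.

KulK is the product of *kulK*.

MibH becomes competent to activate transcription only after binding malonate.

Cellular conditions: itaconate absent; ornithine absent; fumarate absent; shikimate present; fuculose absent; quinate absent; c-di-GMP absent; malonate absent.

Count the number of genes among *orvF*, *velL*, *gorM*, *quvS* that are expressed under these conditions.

3

Ornithine is absent, so BexS is active.
Fuculose is absent, so DovB is active.
With repressor DovB bound, *orvF* is not transcribed.
→ *orvF* is OFF.
Malonate is absent, so MibH is inactive.
Required activator MibH is absent, so *irpA* is not transcribed.
So IrpA is not produced.
VelU is produced constitutively and is active.
No repressor is bound and VelU is active, so *velL* is transcribed.
→ *velL* is ON.
Quinate is absent, so PexS is inactive.
Fumarate is absent, so HolM is active.
Shikimate is present, so VorA is active.
With repressor HolM bound, *velY* is not transcribed.
So VelY is not produced.
With no repressor bound, *gorM* is transcribed.
→ *gorM* is ON.
Itaconate is absent, so FenS is inactive.
With no repressor bound, *sibE* is transcribed.
So SibE is produced and active.
c-di-GMP is absent, so JalJ is active.
With repressor JalJ bound, *kulK* is not transcribed.
So KulK is not produced.
No repressor is bound and SibE is active, so *quvS* is transcribed.
→ *quvS* is ON.
3 of the 4 genes are transcribed.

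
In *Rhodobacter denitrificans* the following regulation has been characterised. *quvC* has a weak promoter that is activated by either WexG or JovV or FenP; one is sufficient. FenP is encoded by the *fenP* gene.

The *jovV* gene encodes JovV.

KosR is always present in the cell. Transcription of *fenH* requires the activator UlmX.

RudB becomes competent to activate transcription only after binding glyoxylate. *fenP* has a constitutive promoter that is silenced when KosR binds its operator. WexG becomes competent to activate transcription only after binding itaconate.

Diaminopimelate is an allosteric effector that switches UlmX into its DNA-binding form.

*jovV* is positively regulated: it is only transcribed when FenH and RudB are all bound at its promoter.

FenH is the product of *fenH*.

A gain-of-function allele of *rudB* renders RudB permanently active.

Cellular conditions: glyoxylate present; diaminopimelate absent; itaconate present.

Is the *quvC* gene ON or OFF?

ON

Itaconate is present, so WexG is active.
Diaminopimelate is absent, so UlmX is inactive.
Required activator UlmX is absent, so *fenH* is not transcribed.
So FenH is not produced.
RudB is constitutively active in this strain.
Required activator FenH is absent, so *jovV* is not transcribed.
So JovV is not produced.
KosR is produced constitutively and is active.
With repressor KosR bound, *fenP* is not transcribed.
So FenP is not produced.
Activator WexG is present, so *quvC* is transcribed.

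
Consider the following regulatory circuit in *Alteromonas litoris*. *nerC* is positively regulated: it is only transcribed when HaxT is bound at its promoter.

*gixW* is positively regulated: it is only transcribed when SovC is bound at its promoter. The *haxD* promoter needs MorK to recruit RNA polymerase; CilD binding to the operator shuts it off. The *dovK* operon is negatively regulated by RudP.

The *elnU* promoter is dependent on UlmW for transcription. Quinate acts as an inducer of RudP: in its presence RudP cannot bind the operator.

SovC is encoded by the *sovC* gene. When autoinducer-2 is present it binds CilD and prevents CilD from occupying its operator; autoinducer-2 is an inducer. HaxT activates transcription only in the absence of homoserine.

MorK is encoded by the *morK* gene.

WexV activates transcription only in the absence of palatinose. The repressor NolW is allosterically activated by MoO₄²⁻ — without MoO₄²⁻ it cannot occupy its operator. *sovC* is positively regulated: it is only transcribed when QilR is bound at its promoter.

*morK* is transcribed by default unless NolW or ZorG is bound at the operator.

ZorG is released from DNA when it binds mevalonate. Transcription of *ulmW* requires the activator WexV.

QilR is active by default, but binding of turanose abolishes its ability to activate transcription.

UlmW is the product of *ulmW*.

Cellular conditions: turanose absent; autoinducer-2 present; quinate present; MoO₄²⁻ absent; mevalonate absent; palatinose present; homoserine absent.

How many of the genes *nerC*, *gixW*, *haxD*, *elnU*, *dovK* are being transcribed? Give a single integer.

Homoserine is absent, so HaxT is active.
No repressor is bound and HaxT is active, so *nerC* is transcribed.
→ *nerC* is ON.
Turanose is absent, so QilR is active.
No repressor is bound and QilR is active, so *sovC* is transcribed.
So SovC is produced and active.
No repressor is bound and SovC is active, so *gixW* is transcribed.
→ *gixW* is ON.
Autoinducer-2 is present, so CilD is inactive.
MoO₄²⁻ is absent, so NolW is inactive.
Mevalonate is absent, so ZorG is active.
With repressor ZorG bound, *morK* is not transcribed.
So MorK is not produced.
Required activator MorK is absent, so *haxD* is not transcribed.
→ *haxD* is OFF.
Palatinose is present, so WexV is inactive.
Required activator WexV is absent, so *ulmW* is not transcribed.
So UlmW is not produced.
Required activator UlmW is absent, so *elnU* is not transcribed.
→ *elnU* is OFF.
Quinate is present, so RudP is inactive.
With no repressor bound, *dovK* is transcribed.
→ *dovK* is ON.
3 of the 5 genes are transcribed.

3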